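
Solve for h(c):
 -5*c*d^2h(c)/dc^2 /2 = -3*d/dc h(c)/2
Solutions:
 h(c) = C1 + C2*c^(8/5)


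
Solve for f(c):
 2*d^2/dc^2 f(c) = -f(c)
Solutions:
 f(c) = C1*sin(sqrt(2)*c/2) + C2*cos(sqrt(2)*c/2)


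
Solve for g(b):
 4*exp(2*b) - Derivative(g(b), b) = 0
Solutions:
 g(b) = C1 + 2*exp(2*b)


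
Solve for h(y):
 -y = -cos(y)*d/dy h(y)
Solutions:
 h(y) = C1 + Integral(y/cos(y), y)


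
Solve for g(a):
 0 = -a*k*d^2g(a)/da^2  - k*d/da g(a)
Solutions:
 g(a) = C1 + C2*log(a)


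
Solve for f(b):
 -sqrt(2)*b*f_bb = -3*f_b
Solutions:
 f(b) = C1 + C2*b^(1 + 3*sqrt(2)/2)


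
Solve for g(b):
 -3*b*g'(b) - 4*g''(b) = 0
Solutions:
 g(b) = C1 + C2*erf(sqrt(6)*b/4)


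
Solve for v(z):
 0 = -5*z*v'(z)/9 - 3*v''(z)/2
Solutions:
 v(z) = C1 + C2*erf(sqrt(15)*z/9)


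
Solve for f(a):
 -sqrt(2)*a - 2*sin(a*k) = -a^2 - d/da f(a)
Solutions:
 f(a) = C1 - a^3/3 + sqrt(2)*a^2/2 - 2*cos(a*k)/k


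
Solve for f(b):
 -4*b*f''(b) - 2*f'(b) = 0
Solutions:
 f(b) = C1 + C2*sqrt(b)


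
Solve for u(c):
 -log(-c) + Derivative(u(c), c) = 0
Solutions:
 u(c) = C1 + c*log(-c) - c


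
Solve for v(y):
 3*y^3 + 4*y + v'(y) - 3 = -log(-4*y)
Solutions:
 v(y) = C1 - 3*y^4/4 - 2*y^2 - y*log(-y) + 2*y*(2 - log(2))


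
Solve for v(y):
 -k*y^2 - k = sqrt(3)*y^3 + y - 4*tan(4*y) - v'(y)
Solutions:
 v(y) = C1 + k*y^3/3 + k*y + sqrt(3)*y^4/4 + y^2/2 + log(cos(4*y))


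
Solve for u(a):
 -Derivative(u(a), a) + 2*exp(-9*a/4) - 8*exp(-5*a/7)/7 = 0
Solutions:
 u(a) = C1 - 8*exp(-9*a/4)/9 + 8*exp(-5*a/7)/5


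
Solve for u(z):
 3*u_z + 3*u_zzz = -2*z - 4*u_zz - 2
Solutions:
 u(z) = C1 - z^2/3 + 2*z/9 + (C2*sin(sqrt(5)*z/3) + C3*cos(sqrt(5)*z/3))*exp(-2*z/3)


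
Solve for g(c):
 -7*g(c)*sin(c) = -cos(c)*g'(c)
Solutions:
 g(c) = C1/cos(c)^7


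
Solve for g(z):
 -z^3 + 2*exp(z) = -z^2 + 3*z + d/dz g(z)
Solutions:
 g(z) = C1 - z^4/4 + z^3/3 - 3*z^2/2 + 2*exp(z)


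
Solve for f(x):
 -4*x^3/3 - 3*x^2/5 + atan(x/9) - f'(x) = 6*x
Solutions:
 f(x) = C1 - x^4/3 - x^3/5 - 3*x^2 + x*atan(x/9) - 9*log(x^2 + 81)/2


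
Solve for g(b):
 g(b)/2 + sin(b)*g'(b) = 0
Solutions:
 g(b) = C1*(cos(b) + 1)^(1/4)/(cos(b) - 1)^(1/4)


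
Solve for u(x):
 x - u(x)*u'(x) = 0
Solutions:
 u(x) = -sqrt(C1 + x^2)
 u(x) = sqrt(C1 + x^2)


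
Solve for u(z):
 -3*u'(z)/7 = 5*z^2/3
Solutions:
 u(z) = C1 - 35*z^3/27


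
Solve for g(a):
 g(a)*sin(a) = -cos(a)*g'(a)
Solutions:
 g(a) = C1*cos(a)


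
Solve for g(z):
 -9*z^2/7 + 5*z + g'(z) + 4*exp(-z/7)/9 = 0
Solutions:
 g(z) = C1 + 3*z^3/7 - 5*z^2/2 + 28*exp(-z/7)/9


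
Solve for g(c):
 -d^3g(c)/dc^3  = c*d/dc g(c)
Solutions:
 g(c) = C1 + Integral(C2*airyai(-c) + C3*airybi(-c), c)


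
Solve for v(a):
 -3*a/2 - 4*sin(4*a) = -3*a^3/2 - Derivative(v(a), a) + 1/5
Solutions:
 v(a) = C1 - 3*a^4/8 + 3*a^2/4 + a/5 - cos(4*a)


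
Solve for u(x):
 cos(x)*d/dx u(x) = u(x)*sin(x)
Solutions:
 u(x) = C1/cos(x)


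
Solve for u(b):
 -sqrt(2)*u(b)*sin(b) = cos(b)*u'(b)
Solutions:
 u(b) = C1*cos(b)^(sqrt(2))


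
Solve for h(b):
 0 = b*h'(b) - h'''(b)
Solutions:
 h(b) = C1 + Integral(C2*airyai(b) + C3*airybi(b), b)


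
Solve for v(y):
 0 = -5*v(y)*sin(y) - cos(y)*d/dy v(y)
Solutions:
 v(y) = C1*cos(y)^5


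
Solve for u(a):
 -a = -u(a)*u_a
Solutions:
 u(a) = -sqrt(C1 + a^2)
 u(a) = sqrt(C1 + a^2)


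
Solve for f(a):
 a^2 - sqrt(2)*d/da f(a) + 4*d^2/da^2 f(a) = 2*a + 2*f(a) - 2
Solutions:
 f(a) = C1*exp(a*(sqrt(2) + sqrt(34))/8) + C2*exp(a*(-sqrt(34) + sqrt(2))/8) + a^2/2 - a - sqrt(2)*a/2 + sqrt(2)/2 + 7/2


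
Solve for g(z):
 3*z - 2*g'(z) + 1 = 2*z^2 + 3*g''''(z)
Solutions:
 g(z) = C1 + C4*exp(-2^(1/3)*3^(2/3)*z/3) - z^3/3 + 3*z^2/4 + z/2 + (C2*sin(2^(1/3)*3^(1/6)*z/2) + C3*cos(2^(1/3)*3^(1/6)*z/2))*exp(2^(1/3)*3^(2/3)*z/6)


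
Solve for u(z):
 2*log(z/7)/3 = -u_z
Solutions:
 u(z) = C1 - 2*z*log(z)/3 + 2*z/3 + 2*z*log(7)/3


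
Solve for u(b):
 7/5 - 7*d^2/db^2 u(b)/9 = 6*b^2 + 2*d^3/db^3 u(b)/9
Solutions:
 u(b) = C1 + C2*b + C3*exp(-7*b/2) - 9*b^4/14 + 36*b^3/49 + 927*b^2/3430


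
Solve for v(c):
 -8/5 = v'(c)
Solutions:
 v(c) = C1 - 8*c/5


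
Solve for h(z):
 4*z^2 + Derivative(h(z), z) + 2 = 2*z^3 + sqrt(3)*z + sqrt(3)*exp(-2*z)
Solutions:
 h(z) = C1 + z^4/2 - 4*z^3/3 + sqrt(3)*z^2/2 - 2*z - sqrt(3)*exp(-2*z)/2


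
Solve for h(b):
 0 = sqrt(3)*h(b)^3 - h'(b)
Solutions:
 h(b) = -sqrt(2)*sqrt(-1/(C1 + sqrt(3)*b))/2
 h(b) = sqrt(2)*sqrt(-1/(C1 + sqrt(3)*b))/2


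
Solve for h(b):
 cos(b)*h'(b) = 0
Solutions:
 h(b) = C1


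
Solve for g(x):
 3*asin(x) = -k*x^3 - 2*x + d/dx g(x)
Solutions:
 g(x) = C1 + k*x^4/4 + x^2 + 3*x*asin(x) + 3*sqrt(1 - x^2)


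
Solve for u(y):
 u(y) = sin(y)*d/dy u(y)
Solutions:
 u(y) = C1*sqrt(cos(y) - 1)/sqrt(cos(y) + 1)


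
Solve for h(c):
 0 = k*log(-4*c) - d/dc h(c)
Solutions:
 h(c) = C1 + c*k*log(-c) + c*k*(-1 + 2*log(2))


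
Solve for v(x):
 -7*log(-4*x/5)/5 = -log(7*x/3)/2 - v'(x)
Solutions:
 v(x) = C1 + 9*x*log(x)/10 + x*(-14*log(5) - 5*log(7) - 9 + 5*log(3) + 28*log(2) + 14*I*pi)/10


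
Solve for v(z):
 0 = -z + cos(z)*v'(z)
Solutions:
 v(z) = C1 + Integral(z/cos(z), z)


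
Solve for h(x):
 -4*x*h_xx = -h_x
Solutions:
 h(x) = C1 + C2*x^(5/4)


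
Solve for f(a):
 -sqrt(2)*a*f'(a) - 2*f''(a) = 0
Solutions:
 f(a) = C1 + C2*erf(2^(1/4)*a/2)


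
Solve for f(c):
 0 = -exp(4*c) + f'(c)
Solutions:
 f(c) = C1 + exp(4*c)/4


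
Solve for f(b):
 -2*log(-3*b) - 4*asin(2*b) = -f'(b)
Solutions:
 f(b) = C1 + 2*b*log(-b) + 4*b*asin(2*b) - 2*b + 2*b*log(3) + 2*sqrt(1 - 4*b^2)


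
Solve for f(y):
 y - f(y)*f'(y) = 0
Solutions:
 f(y) = -sqrt(C1 + y^2)
 f(y) = sqrt(C1 + y^2)


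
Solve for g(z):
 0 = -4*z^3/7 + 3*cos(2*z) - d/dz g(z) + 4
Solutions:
 g(z) = C1 - z^4/7 + 4*z + 3*sin(z)*cos(z)


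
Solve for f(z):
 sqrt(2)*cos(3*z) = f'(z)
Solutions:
 f(z) = C1 + sqrt(2)*sin(3*z)/3


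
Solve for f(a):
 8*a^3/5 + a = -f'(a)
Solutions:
 f(a) = C1 - 2*a^4/5 - a^2/2


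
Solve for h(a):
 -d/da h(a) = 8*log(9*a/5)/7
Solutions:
 h(a) = C1 - 8*a*log(a)/7 - 16*a*log(3)/7 + 8*a/7 + 8*a*log(5)/7


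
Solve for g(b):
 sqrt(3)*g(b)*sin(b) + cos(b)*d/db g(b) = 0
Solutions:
 g(b) = C1*cos(b)^(sqrt(3))


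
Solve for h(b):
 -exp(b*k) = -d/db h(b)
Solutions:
 h(b) = C1 + exp(b*k)/k


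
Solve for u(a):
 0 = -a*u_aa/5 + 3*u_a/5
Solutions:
 u(a) = C1 + C2*a^4


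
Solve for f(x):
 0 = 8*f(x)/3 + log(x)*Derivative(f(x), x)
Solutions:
 f(x) = C1*exp(-8*li(x)/3)


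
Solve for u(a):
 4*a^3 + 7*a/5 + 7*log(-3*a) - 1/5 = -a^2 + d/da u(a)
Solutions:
 u(a) = C1 + a^4 + a^3/3 + 7*a^2/10 + 7*a*log(-a) + a*(-36/5 + 7*log(3))


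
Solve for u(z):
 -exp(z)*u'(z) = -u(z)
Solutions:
 u(z) = C1*exp(-exp(-z))


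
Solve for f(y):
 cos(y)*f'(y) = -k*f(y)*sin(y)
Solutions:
 f(y) = C1*exp(k*log(cos(y)))


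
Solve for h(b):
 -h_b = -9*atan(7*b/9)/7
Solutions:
 h(b) = C1 + 9*b*atan(7*b/9)/7 - 81*log(49*b^2 + 81)/98


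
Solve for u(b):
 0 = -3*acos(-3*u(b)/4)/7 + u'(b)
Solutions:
 Integral(1/acos(-3*_y/4), (_y, u(b))) = C1 + 3*b/7


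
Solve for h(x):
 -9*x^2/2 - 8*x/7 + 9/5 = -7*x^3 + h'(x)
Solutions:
 h(x) = C1 + 7*x^4/4 - 3*x^3/2 - 4*x^2/7 + 9*x/5


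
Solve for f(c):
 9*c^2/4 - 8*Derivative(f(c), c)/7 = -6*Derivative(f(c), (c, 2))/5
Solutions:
 f(c) = C1 + C2*exp(20*c/21) + 21*c^3/32 + 1323*c^2/640 + 27783*c/6400


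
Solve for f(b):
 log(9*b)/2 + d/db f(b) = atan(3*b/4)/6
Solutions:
 f(b) = C1 - b*log(b)/2 + b*atan(3*b/4)/6 - b*log(3) + b/2 - log(9*b^2 + 16)/9


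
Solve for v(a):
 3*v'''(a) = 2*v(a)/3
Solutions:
 v(a) = C3*exp(6^(1/3)*a/3) + (C1*sin(2^(1/3)*3^(5/6)*a/6) + C2*cos(2^(1/3)*3^(5/6)*a/6))*exp(-6^(1/3)*a/6)


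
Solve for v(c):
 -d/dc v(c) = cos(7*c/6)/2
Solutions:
 v(c) = C1 - 3*sin(7*c/6)/7


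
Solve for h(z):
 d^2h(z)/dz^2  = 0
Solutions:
 h(z) = C1 + C2*z


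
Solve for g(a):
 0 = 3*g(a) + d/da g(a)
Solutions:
 g(a) = C1*exp(-3*a)


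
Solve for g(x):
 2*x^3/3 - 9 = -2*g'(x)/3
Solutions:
 g(x) = C1 - x^4/4 + 27*x/2


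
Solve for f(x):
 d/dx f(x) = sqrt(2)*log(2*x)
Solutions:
 f(x) = C1 + sqrt(2)*x*log(x) - sqrt(2)*x + sqrt(2)*x*log(2)


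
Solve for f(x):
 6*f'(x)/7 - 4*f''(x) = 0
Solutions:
 f(x) = C1 + C2*exp(3*x/14)


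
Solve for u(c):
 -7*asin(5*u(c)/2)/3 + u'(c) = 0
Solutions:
 Integral(1/asin(5*_y/2), (_y, u(c))) = C1 + 7*c/3


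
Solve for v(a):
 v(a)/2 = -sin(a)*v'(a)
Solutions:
 v(a) = C1*(cos(a) + 1)^(1/4)/(cos(a) - 1)^(1/4)


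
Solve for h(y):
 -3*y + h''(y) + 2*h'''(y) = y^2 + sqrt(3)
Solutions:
 h(y) = C1 + C2*y + C3*exp(-y/2) + y^4/12 - y^3/6 + y^2*(sqrt(3)/2 + 1)


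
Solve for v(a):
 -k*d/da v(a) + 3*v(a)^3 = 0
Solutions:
 v(a) = -sqrt(2)*sqrt(-k/(C1*k + 3*a))/2
 v(a) = sqrt(2)*sqrt(-k/(C1*k + 3*a))/2


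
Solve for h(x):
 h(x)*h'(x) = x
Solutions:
 h(x) = -sqrt(C1 + x^2)
 h(x) = sqrt(C1 + x^2)


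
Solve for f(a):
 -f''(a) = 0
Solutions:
 f(a) = C1 + C2*a


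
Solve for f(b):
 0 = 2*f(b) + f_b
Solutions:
 f(b) = C1*exp(-2*b)


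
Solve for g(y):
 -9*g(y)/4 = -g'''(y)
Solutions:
 g(y) = C3*exp(2^(1/3)*3^(2/3)*y/2) + (C1*sin(3*2^(1/3)*3^(1/6)*y/4) + C2*cos(3*2^(1/3)*3^(1/6)*y/4))*exp(-2^(1/3)*3^(2/3)*y/4)


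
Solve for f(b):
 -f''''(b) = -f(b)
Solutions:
 f(b) = C1*exp(-b) + C2*exp(b) + C3*sin(b) + C4*cos(b)


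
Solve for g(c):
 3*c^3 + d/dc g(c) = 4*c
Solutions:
 g(c) = C1 - 3*c^4/4 + 2*c^2


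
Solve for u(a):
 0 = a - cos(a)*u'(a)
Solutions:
 u(a) = C1 + Integral(a/cos(a), a)


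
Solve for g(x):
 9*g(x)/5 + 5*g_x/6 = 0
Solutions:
 g(x) = C1*exp(-54*x/25)


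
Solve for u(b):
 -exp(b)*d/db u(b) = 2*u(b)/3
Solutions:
 u(b) = C1*exp(2*exp(-b)/3)


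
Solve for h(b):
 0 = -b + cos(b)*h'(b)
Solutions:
 h(b) = C1 + Integral(b/cos(b), b)


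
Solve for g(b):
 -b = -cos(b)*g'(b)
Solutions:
 g(b) = C1 + Integral(b/cos(b), b)


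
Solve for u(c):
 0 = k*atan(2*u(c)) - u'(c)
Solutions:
 Integral(1/atan(2*_y), (_y, u(c))) = C1 + c*k


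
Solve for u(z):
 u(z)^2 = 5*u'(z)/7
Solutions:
 u(z) = -5/(C1 + 7*z)


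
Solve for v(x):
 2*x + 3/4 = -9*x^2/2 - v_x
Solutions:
 v(x) = C1 - 3*x^3/2 - x^2 - 3*x/4


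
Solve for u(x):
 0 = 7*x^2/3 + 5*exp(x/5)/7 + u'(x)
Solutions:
 u(x) = C1 - 7*x^3/9 - 25*exp(x/5)/7


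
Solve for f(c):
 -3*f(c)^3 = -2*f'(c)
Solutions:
 f(c) = -sqrt(-1/(C1 + 3*c))
 f(c) = sqrt(-1/(C1 + 3*c))


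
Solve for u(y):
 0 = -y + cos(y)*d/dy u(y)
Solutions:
 u(y) = C1 + Integral(y/cos(y), y)


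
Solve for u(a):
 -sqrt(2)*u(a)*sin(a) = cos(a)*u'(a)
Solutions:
 u(a) = C1*cos(a)^(sqrt(2))


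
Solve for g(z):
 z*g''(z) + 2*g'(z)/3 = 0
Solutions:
 g(z) = C1 + C2*z^(1/3)


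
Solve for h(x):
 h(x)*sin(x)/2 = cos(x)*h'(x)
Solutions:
 h(x) = C1/sqrt(cos(x))


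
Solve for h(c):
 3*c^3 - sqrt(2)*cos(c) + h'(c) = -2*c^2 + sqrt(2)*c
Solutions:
 h(c) = C1 - 3*c^4/4 - 2*c^3/3 + sqrt(2)*c^2/2 + sqrt(2)*sin(c)


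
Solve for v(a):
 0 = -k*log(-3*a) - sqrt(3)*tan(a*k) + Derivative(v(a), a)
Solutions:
 v(a) = C1 + a*k*(log(-a) - 1) + a*k*log(3) + sqrt(3)*Piecewise((-log(cos(a*k))/k, Ne(k, 0)), (0, True))


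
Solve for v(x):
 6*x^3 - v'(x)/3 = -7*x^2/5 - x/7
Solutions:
 v(x) = C1 + 9*x^4/2 + 7*x^3/5 + 3*x^2/14


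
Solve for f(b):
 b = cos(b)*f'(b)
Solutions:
 f(b) = C1 + Integral(b/cos(b), b)


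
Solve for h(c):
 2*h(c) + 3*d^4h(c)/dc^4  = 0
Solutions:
 h(c) = (C1*sin(6^(3/4)*c/6) + C2*cos(6^(3/4)*c/6))*exp(-6^(3/4)*c/6) + (C3*sin(6^(3/4)*c/6) + C4*cos(6^(3/4)*c/6))*exp(6^(3/4)*c/6)


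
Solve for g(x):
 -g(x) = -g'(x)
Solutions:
 g(x) = C1*exp(x)


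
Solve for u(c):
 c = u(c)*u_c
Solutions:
 u(c) = -sqrt(C1 + c^2)
 u(c) = sqrt(C1 + c^2)


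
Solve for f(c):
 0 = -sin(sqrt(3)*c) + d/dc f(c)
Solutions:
 f(c) = C1 - sqrt(3)*cos(sqrt(3)*c)/3


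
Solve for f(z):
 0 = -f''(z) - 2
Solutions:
 f(z) = C1 + C2*z - z^2


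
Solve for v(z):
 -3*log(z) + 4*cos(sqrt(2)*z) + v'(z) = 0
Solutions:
 v(z) = C1 + 3*z*log(z) - 3*z - 2*sqrt(2)*sin(sqrt(2)*z)


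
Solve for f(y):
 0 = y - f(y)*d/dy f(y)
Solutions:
 f(y) = -sqrt(C1 + y^2)
 f(y) = sqrt(C1 + y^2)


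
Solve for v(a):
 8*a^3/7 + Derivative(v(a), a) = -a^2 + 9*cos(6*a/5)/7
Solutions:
 v(a) = C1 - 2*a^4/7 - a^3/3 + 15*sin(6*a/5)/14


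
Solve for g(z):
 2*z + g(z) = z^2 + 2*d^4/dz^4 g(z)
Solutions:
 g(z) = C1*exp(-2^(3/4)*z/2) + C2*exp(2^(3/4)*z/2) + C3*sin(2^(3/4)*z/2) + C4*cos(2^(3/4)*z/2) + z^2 - 2*z


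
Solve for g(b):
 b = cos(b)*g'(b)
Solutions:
 g(b) = C1 + Integral(b/cos(b), b)


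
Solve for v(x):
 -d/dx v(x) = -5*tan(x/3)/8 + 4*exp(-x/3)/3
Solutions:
 v(x) = C1 + 15*log(tan(x/3)^2 + 1)/16 + 4*exp(-x/3)


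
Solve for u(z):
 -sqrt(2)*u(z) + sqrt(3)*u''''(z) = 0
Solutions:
 u(z) = C1*exp(-2^(1/8)*3^(7/8)*z/3) + C2*exp(2^(1/8)*3^(7/8)*z/3) + C3*sin(2^(1/8)*3^(7/8)*z/3) + C4*cos(2^(1/8)*3^(7/8)*z/3)


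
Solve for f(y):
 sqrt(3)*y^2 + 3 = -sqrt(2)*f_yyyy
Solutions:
 f(y) = C1 + C2*y + C3*y^2 + C4*y^3 - sqrt(6)*y^6/720 - sqrt(2)*y^4/16


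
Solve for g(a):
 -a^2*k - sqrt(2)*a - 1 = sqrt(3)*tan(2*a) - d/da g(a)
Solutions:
 g(a) = C1 + a^3*k/3 + sqrt(2)*a^2/2 + a - sqrt(3)*log(cos(2*a))/2


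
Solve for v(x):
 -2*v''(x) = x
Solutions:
 v(x) = C1 + C2*x - x^3/12


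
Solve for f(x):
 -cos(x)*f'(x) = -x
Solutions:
 f(x) = C1 + Integral(x/cos(x), x)


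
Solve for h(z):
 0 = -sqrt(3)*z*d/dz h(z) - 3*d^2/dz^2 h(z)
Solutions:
 h(z) = C1 + C2*erf(sqrt(2)*3^(3/4)*z/6)


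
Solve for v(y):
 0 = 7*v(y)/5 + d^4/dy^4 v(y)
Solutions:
 v(y) = (C1*sin(sqrt(2)*5^(3/4)*7^(1/4)*y/10) + C2*cos(sqrt(2)*5^(3/4)*7^(1/4)*y/10))*exp(-sqrt(2)*5^(3/4)*7^(1/4)*y/10) + (C3*sin(sqrt(2)*5^(3/4)*7^(1/4)*y/10) + C4*cos(sqrt(2)*5^(3/4)*7^(1/4)*y/10))*exp(sqrt(2)*5^(3/4)*7^(1/4)*y/10)


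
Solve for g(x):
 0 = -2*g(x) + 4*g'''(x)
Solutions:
 g(x) = C3*exp(2^(2/3)*x/2) + (C1*sin(2^(2/3)*sqrt(3)*x/4) + C2*cos(2^(2/3)*sqrt(3)*x/4))*exp(-2^(2/3)*x/4)


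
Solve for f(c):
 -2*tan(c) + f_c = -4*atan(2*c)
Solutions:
 f(c) = C1 - 4*c*atan(2*c) + log(4*c^2 + 1) - 2*log(cos(c))


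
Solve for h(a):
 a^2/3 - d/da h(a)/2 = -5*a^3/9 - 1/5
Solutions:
 h(a) = C1 + 5*a^4/18 + 2*a^3/9 + 2*a/5


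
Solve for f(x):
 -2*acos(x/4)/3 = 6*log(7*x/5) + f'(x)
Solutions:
 f(x) = C1 - 6*x*log(x) - 2*x*acos(x/4)/3 - 6*x*log(7) + 6*x + 6*x*log(5) + 2*sqrt(16 - x^2)/3


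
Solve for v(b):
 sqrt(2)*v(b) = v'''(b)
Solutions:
 v(b) = C3*exp(2^(1/6)*b) + (C1*sin(2^(1/6)*sqrt(3)*b/2) + C2*cos(2^(1/6)*sqrt(3)*b/2))*exp(-2^(1/6)*b/2)


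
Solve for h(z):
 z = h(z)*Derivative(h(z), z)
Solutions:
 h(z) = -sqrt(C1 + z^2)
 h(z) = sqrt(C1 + z^2)


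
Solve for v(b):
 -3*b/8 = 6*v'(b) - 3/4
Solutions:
 v(b) = C1 - b^2/32 + b/8


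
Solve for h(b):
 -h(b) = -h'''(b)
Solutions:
 h(b) = C3*exp(b) + (C1*sin(sqrt(3)*b/2) + C2*cos(sqrt(3)*b/2))*exp(-b/2)


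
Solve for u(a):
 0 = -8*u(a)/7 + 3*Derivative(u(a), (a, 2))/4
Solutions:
 u(a) = C1*exp(-4*sqrt(42)*a/21) + C2*exp(4*sqrt(42)*a/21)


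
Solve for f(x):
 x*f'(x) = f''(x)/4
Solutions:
 f(x) = C1 + C2*erfi(sqrt(2)*x)


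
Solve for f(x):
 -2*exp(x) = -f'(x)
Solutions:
 f(x) = C1 + 2*exp(x)


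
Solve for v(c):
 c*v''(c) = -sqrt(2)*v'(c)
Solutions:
 v(c) = C1 + C2*c^(1 - sqrt(2))


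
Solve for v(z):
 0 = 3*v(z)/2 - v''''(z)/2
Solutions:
 v(z) = C1*exp(-3^(1/4)*z) + C2*exp(3^(1/4)*z) + C3*sin(3^(1/4)*z) + C4*cos(3^(1/4)*z)


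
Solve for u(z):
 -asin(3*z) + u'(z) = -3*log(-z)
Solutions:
 u(z) = C1 - 3*z*log(-z) + z*asin(3*z) + 3*z + sqrt(1 - 9*z^2)/3


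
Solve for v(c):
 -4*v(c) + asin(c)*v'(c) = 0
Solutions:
 v(c) = C1*exp(4*Integral(1/asin(c), c))


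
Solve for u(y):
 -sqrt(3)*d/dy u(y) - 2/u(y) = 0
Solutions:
 u(y) = -sqrt(C1 - 12*sqrt(3)*y)/3
 u(y) = sqrt(C1 - 12*sqrt(3)*y)/3


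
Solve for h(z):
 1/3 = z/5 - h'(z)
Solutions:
 h(z) = C1 + z^2/10 - z/3


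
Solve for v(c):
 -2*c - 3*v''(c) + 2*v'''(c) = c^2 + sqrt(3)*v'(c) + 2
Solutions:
 v(c) = C1 + C2*exp(c*(3 - sqrt(9 + 8*sqrt(3)))/4) + C3*exp(c*(3 + sqrt(9 + 8*sqrt(3)))/4) - sqrt(3)*c^3/9 - sqrt(3)*c^2/3 + c^2 - 8*sqrt(3)*c/3 + 2*c/3


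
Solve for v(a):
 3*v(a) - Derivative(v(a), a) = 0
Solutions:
 v(a) = C1*exp(3*a)


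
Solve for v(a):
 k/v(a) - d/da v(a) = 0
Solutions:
 v(a) = -sqrt(C1 + 2*a*k)
 v(a) = sqrt(C1 + 2*a*k)


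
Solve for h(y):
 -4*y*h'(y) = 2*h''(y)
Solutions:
 h(y) = C1 + C2*erf(y)


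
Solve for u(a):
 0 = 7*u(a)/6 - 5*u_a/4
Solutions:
 u(a) = C1*exp(14*a/15)


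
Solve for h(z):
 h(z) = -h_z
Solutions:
 h(z) = C1*exp(-z)


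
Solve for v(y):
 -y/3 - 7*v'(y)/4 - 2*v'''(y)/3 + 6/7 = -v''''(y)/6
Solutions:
 v(y) = C1 + C2*exp(y*(-2^(1/3)*(9*sqrt(7553) + 823)^(1/3) - 32*2^(2/3)/(9*sqrt(7553) + 823)^(1/3) + 16)/12)*sin(2^(1/3)*sqrt(3)*y*(-(9*sqrt(7553) + 823)^(1/3) + 32*2^(1/3)/(9*sqrt(7553) + 823)^(1/3))/12) + C3*exp(y*(-2^(1/3)*(9*sqrt(7553) + 823)^(1/3) - 32*2^(2/3)/(9*sqrt(7553) + 823)^(1/3) + 16)/12)*cos(2^(1/3)*sqrt(3)*y*(-(9*sqrt(7553) + 823)^(1/3) + 32*2^(1/3)/(9*sqrt(7553) + 823)^(1/3))/12) + C4*exp(y*(32*2^(2/3)/(9*sqrt(7553) + 823)^(1/3) + 8 + 2^(1/3)*(9*sqrt(7553) + 823)^(1/3))/6) - 2*y^2/21 + 24*y/49


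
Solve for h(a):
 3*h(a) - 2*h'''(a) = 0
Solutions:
 h(a) = C3*exp(2^(2/3)*3^(1/3)*a/2) + (C1*sin(2^(2/3)*3^(5/6)*a/4) + C2*cos(2^(2/3)*3^(5/6)*a/4))*exp(-2^(2/3)*3^(1/3)*a/4)


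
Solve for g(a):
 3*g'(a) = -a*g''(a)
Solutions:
 g(a) = C1 + C2/a^2


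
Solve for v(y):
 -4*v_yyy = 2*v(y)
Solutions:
 v(y) = C3*exp(-2^(2/3)*y/2) + (C1*sin(2^(2/3)*sqrt(3)*y/4) + C2*cos(2^(2/3)*sqrt(3)*y/4))*exp(2^(2/3)*y/4)


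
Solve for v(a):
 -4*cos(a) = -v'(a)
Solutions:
 v(a) = C1 + 4*sin(a)


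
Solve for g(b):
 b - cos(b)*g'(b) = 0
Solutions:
 g(b) = C1 + Integral(b/cos(b), b)


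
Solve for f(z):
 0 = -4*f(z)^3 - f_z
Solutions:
 f(z) = -sqrt(2)*sqrt(-1/(C1 - 4*z))/2
 f(z) = sqrt(2)*sqrt(-1/(C1 - 4*z))/2


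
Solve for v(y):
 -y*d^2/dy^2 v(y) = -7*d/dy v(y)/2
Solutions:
 v(y) = C1 + C2*y^(9/2)


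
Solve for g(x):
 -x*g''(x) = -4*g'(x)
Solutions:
 g(x) = C1 + C2*x^5


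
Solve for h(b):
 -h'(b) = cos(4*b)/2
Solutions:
 h(b) = C1 - sin(4*b)/8


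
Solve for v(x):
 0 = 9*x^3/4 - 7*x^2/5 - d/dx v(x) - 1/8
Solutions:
 v(x) = C1 + 9*x^4/16 - 7*x^3/15 - x/8


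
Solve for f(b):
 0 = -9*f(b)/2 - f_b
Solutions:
 f(b) = C1*exp(-9*b/2)


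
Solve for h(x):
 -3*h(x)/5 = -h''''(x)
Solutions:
 h(x) = C1*exp(-3^(1/4)*5^(3/4)*x/5) + C2*exp(3^(1/4)*5^(3/4)*x/5) + C3*sin(3^(1/4)*5^(3/4)*x/5) + C4*cos(3^(1/4)*5^(3/4)*x/5)


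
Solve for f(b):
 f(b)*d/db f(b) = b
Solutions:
 f(b) = -sqrt(C1 + b^2)
 f(b) = sqrt(C1 + b^2)


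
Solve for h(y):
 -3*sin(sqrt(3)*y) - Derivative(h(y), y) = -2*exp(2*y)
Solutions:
 h(y) = C1 + exp(2*y) + sqrt(3)*cos(sqrt(3)*y)


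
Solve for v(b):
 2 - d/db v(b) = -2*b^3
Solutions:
 v(b) = C1 + b^4/2 + 2*b


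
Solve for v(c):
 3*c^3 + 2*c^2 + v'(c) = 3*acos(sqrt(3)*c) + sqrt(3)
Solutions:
 v(c) = C1 - 3*c^4/4 - 2*c^3/3 + 3*c*acos(sqrt(3)*c) + sqrt(3)*c - sqrt(3)*sqrt(1 - 3*c^2)


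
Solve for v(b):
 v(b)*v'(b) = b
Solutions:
 v(b) = -sqrt(C1 + b^2)
 v(b) = sqrt(C1 + b^2)


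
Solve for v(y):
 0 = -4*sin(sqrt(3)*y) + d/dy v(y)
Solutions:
 v(y) = C1 - 4*sqrt(3)*cos(sqrt(3)*y)/3


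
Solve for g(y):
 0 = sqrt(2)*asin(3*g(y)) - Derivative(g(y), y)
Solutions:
 Integral(1/asin(3*_y), (_y, g(y))) = C1 + sqrt(2)*y


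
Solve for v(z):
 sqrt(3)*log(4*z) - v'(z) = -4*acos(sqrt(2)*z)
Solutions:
 v(z) = C1 + sqrt(3)*z*(log(z) - 1) + 4*z*acos(sqrt(2)*z) + 2*sqrt(3)*z*log(2) - 2*sqrt(2)*sqrt(1 - 2*z^2)


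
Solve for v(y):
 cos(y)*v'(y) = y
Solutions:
 v(y) = C1 + Integral(y/cos(y), y)


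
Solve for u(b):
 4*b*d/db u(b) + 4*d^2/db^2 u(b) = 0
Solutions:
 u(b) = C1 + C2*erf(sqrt(2)*b/2)


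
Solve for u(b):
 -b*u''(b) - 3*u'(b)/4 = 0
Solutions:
 u(b) = C1 + C2*b^(1/4)


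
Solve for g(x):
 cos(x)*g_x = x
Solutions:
 g(x) = C1 + Integral(x/cos(x), x)


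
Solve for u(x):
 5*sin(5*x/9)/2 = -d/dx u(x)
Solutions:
 u(x) = C1 + 9*cos(5*x/9)/2


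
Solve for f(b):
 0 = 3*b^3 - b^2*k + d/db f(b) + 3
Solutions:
 f(b) = C1 - 3*b^4/4 + b^3*k/3 - 3*b


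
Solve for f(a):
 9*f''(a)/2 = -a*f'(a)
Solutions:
 f(a) = C1 + C2*erf(a/3)


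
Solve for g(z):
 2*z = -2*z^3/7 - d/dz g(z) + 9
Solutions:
 g(z) = C1 - z^4/14 - z^2 + 9*z


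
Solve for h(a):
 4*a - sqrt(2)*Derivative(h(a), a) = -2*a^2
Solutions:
 h(a) = C1 + sqrt(2)*a^3/3 + sqrt(2)*a^2


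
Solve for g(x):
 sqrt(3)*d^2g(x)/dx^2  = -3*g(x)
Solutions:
 g(x) = C1*sin(3^(1/4)*x) + C2*cos(3^(1/4)*x)


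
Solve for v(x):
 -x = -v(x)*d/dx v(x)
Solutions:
 v(x) = -sqrt(C1 + x^2)
 v(x) = sqrt(C1 + x^2)


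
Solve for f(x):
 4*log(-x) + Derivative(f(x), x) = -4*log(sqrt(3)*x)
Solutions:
 f(x) = C1 - 8*x*log(x) + 2*x*(-log(3) + 4 - 2*I*pi)


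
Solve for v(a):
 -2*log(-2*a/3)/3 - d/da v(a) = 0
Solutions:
 v(a) = C1 - 2*a*log(-a)/3 + 2*a*(-log(2) + 1 + log(3))/3


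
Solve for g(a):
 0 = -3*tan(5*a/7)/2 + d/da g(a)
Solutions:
 g(a) = C1 - 21*log(cos(5*a/7))/10


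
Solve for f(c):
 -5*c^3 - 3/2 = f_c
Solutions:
 f(c) = C1 - 5*c^4/4 - 3*c/2


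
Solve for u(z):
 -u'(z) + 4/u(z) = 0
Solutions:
 u(z) = -sqrt(C1 + 8*z)
 u(z) = sqrt(C1 + 8*z)


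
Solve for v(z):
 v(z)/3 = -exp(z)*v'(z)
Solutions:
 v(z) = C1*exp(exp(-z)/3)


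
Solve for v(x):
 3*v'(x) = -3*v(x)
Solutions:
 v(x) = C1*exp(-x)


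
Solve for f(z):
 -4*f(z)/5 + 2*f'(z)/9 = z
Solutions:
 f(z) = C1*exp(18*z/5) - 5*z/4 - 25/72


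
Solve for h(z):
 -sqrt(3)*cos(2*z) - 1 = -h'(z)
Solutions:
 h(z) = C1 + z + sqrt(3)*sin(2*z)/2


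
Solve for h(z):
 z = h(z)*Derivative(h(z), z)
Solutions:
 h(z) = -sqrt(C1 + z^2)
 h(z) = sqrt(C1 + z^2)


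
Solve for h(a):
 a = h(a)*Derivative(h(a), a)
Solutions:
 h(a) = -sqrt(C1 + a^2)
 h(a) = sqrt(C1 + a^2)


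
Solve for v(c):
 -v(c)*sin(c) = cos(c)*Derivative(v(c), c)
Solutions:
 v(c) = C1*cos(c)


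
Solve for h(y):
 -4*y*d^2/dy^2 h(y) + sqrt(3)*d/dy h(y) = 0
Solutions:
 h(y) = C1 + C2*y^(sqrt(3)/4 + 1)


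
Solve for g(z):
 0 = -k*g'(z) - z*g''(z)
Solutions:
 g(z) = C1 + z^(1 - re(k))*(C2*sin(log(z)*Abs(im(k))) + C3*cos(log(z)*im(k)))


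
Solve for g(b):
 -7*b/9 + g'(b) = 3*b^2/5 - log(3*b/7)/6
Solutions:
 g(b) = C1 + b^3/5 + 7*b^2/18 - b*log(b)/6 - b*log(3)/6 + b/6 + b*log(7)/6


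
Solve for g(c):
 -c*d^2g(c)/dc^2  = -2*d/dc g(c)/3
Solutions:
 g(c) = C1 + C2*c^(5/3)


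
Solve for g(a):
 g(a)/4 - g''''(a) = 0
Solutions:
 g(a) = C1*exp(-sqrt(2)*a/2) + C2*exp(sqrt(2)*a/2) + C3*sin(sqrt(2)*a/2) + C4*cos(sqrt(2)*a/2)


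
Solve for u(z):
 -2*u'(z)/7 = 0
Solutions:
 u(z) = C1


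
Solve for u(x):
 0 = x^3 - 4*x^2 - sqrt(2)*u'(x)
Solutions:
 u(x) = C1 + sqrt(2)*x^4/8 - 2*sqrt(2)*x^3/3


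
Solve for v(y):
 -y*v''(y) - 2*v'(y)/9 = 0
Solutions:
 v(y) = C1 + C2*y^(7/9)


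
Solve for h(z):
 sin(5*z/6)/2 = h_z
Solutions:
 h(z) = C1 - 3*cos(5*z/6)/5


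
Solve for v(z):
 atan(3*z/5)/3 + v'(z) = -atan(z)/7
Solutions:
 v(z) = C1 - z*atan(3*z/5)/3 - z*atan(z)/7 + log(z^2 + 1)/14 + 5*log(9*z^2 + 25)/18


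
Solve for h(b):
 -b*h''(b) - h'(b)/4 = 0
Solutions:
 h(b) = C1 + C2*b^(3/4)


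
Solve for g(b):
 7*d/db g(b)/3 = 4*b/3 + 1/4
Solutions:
 g(b) = C1 + 2*b^2/7 + 3*b/28


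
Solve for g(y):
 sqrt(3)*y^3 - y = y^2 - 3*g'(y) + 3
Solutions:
 g(y) = C1 - sqrt(3)*y^4/12 + y^3/9 + y^2/6 + y


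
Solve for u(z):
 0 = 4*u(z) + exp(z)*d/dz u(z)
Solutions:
 u(z) = C1*exp(4*exp(-z))


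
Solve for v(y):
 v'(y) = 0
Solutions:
 v(y) = C1


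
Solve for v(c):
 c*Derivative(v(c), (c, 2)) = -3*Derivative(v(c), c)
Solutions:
 v(c) = C1 + C2/c^2


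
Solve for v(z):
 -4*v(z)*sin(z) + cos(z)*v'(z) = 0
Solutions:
 v(z) = C1/cos(z)^4


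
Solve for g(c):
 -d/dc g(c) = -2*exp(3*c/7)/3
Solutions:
 g(c) = C1 + 14*exp(3*c/7)/9


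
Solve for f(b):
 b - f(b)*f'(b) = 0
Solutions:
 f(b) = -sqrt(C1 + b^2)
 f(b) = sqrt(C1 + b^2)


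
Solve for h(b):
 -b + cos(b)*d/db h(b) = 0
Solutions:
 h(b) = C1 + Integral(b/cos(b), b)


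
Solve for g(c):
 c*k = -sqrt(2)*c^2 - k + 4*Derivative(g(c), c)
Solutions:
 g(c) = C1 + sqrt(2)*c^3/12 + c^2*k/8 + c*k/4


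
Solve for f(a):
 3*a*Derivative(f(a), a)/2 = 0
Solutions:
 f(a) = C1


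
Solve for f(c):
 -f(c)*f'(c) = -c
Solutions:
 f(c) = -sqrt(C1 + c^2)
 f(c) = sqrt(C1 + c^2)


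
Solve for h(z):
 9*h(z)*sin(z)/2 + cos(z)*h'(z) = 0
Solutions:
 h(z) = C1*cos(z)^(9/2)


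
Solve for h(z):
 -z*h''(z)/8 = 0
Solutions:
 h(z) = C1 + C2*z


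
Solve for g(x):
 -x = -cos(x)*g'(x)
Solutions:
 g(x) = C1 + Integral(x/cos(x), x)


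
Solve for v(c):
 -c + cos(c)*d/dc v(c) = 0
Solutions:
 v(c) = C1 + Integral(c/cos(c), c)


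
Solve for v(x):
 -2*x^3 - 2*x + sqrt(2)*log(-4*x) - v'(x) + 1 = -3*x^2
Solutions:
 v(x) = C1 - x^4/2 + x^3 - x^2 + sqrt(2)*x*log(-x) + x*(-sqrt(2) + 1 + 2*sqrt(2)*log(2))


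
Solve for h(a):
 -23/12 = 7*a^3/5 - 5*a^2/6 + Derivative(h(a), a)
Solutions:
 h(a) = C1 - 7*a^4/20 + 5*a^3/18 - 23*a/12


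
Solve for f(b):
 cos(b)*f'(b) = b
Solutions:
 f(b) = C1 + Integral(b/cos(b), b)


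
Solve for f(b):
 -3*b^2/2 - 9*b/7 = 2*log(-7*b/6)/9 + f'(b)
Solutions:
 f(b) = C1 - b^3/2 - 9*b^2/14 - 2*b*log(-b)/9 + 2*b*(-log(7) + 1 + log(6))/9


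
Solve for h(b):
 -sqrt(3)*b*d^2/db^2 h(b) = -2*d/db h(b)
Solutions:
 h(b) = C1 + C2*b^(1 + 2*sqrt(3)/3)


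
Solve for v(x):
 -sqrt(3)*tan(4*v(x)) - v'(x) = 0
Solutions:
 v(x) = -asin(C1*exp(-4*sqrt(3)*x))/4 + pi/4
 v(x) = asin(C1*exp(-4*sqrt(3)*x))/4


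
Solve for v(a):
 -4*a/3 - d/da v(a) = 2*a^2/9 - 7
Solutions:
 v(a) = C1 - 2*a^3/27 - 2*a^2/3 + 7*a


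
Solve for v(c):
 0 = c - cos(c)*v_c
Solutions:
 v(c) = C1 + Integral(c/cos(c), c)


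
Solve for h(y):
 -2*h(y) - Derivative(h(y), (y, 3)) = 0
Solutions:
 h(y) = C3*exp(-2^(1/3)*y) + (C1*sin(2^(1/3)*sqrt(3)*y/2) + C2*cos(2^(1/3)*sqrt(3)*y/2))*exp(2^(1/3)*y/2)


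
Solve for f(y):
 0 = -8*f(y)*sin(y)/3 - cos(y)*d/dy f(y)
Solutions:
 f(y) = C1*cos(y)^(8/3)


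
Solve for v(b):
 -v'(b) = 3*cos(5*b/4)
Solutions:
 v(b) = C1 - 12*sin(5*b/4)/5


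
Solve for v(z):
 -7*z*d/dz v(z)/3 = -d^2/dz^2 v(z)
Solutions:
 v(z) = C1 + C2*erfi(sqrt(42)*z/6)


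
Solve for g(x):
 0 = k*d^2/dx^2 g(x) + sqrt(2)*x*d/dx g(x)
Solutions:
 g(x) = C1 + C2*sqrt(k)*erf(2^(3/4)*x*sqrt(1/k)/2)


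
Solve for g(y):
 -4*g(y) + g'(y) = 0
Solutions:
 g(y) = C1*exp(4*y)


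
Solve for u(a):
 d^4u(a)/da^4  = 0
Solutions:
 u(a) = C1 + C2*a + C3*a^2 + C4*a^3


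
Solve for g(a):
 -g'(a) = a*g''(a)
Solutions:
 g(a) = C1 + C2*log(a)


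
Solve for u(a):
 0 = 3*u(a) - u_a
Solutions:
 u(a) = C1*exp(3*a)


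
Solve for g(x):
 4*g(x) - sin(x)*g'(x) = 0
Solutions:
 g(x) = C1*(cos(x)^2 - 2*cos(x) + 1)/(cos(x)^2 + 2*cos(x) + 1)


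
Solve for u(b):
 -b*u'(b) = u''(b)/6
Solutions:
 u(b) = C1 + C2*erf(sqrt(3)*b)


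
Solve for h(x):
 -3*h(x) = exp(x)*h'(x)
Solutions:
 h(x) = C1*exp(3*exp(-x))


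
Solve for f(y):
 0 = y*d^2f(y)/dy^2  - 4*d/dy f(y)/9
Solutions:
 f(y) = C1 + C2*y^(13/9)


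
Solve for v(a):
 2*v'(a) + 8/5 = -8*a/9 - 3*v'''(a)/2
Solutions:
 v(a) = C1 + C2*sin(2*sqrt(3)*a/3) + C3*cos(2*sqrt(3)*a/3) - 2*a^2/9 - 4*a/5


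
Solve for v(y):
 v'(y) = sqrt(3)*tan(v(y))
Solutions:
 v(y) = pi - asin(C1*exp(sqrt(3)*y))
 v(y) = asin(C1*exp(sqrt(3)*y))


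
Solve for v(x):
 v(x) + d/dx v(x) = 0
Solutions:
 v(x) = C1*exp(-x)


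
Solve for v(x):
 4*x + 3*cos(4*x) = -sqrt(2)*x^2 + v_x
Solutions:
 v(x) = C1 + sqrt(2)*x^3/3 + 2*x^2 + 3*sin(4*x)/4


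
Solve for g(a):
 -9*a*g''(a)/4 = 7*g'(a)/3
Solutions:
 g(a) = C1 + C2/a^(1/27)


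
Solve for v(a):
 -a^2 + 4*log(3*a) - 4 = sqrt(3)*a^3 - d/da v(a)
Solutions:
 v(a) = C1 + sqrt(3)*a^4/4 + a^3/3 - 4*a*log(a) - a*log(81) + 8*a


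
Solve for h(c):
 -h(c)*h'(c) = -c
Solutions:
 h(c) = -sqrt(C1 + c^2)
 h(c) = sqrt(C1 + c^2)


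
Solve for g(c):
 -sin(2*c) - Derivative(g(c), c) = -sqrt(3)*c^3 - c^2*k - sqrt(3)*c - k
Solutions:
 g(c) = C1 + sqrt(3)*c^4/4 + c^3*k/3 + sqrt(3)*c^2/2 + c*k + cos(2*c)/2


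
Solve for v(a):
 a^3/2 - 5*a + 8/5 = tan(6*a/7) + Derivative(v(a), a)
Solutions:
 v(a) = C1 + a^4/8 - 5*a^2/2 + 8*a/5 + 7*log(cos(6*a/7))/6


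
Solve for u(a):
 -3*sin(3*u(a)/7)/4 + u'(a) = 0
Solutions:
 -3*a/4 + 7*log(cos(3*u(a)/7) - 1)/6 - 7*log(cos(3*u(a)/7) + 1)/6 = C1


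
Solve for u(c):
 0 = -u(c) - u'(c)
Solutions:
 u(c) = C1*exp(-c)


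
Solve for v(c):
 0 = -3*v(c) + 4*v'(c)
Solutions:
 v(c) = C1*exp(3*c/4)


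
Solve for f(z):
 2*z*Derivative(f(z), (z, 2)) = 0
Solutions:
 f(z) = C1 + C2*z


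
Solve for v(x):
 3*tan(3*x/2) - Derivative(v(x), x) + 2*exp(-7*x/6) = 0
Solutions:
 v(x) = C1 + log(tan(3*x/2)^2 + 1) - 12*exp(-7*x/6)/7


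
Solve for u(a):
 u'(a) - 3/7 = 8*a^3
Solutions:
 u(a) = C1 + 2*a^4 + 3*a/7


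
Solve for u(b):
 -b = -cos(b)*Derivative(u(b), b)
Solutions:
 u(b) = C1 + Integral(b/cos(b), b)


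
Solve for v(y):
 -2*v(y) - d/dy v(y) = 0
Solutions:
 v(y) = C1*exp(-2*y)


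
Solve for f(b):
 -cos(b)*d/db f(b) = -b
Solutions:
 f(b) = C1 + Integral(b/cos(b), b)


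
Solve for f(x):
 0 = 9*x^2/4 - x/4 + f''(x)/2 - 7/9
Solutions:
 f(x) = C1 + C2*x - 3*x^4/8 + x^3/12 + 7*x^2/9


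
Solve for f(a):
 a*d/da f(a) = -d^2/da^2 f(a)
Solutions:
 f(a) = C1 + C2*erf(sqrt(2)*a/2)


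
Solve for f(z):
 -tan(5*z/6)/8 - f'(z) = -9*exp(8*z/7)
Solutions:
 f(z) = C1 + 63*exp(8*z/7)/8 + 3*log(cos(5*z/6))/20


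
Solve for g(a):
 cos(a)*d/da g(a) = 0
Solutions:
 g(a) = C1


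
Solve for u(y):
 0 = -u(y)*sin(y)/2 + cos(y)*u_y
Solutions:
 u(y) = C1/sqrt(cos(y))


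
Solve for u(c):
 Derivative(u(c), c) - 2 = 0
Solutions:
 u(c) = C1 + 2*c


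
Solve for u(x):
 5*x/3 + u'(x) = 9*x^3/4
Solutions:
 u(x) = C1 + 9*x^4/16 - 5*x^2/6


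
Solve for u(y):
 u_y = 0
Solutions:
 u(y) = C1


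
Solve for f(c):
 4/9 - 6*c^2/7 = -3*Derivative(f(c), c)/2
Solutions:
 f(c) = C1 + 4*c^3/21 - 8*c/27


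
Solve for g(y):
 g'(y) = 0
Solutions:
 g(y) = C1


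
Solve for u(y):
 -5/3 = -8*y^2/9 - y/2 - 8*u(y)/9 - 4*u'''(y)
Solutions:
 u(y) = C3*exp(-6^(1/3)*y/3) - y^2 - 9*y/16 + (C1*sin(2^(1/3)*3^(5/6)*y/6) + C2*cos(2^(1/3)*3^(5/6)*y/6))*exp(6^(1/3)*y/6) + 15/8


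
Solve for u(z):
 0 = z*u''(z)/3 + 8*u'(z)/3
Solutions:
 u(z) = C1 + C2/z^7


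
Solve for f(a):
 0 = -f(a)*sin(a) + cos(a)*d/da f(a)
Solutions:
 f(a) = C1/cos(a)


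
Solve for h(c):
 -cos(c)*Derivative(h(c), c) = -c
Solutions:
 h(c) = C1 + Integral(c/cos(c), c)


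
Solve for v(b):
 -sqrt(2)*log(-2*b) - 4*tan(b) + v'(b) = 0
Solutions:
 v(b) = C1 + sqrt(2)*b*(log(-b) - 1) + sqrt(2)*b*log(2) - 4*log(cos(b))


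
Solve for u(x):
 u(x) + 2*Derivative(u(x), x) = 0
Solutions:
 u(x) = C1*exp(-x/2)


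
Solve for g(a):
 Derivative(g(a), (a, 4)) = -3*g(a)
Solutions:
 g(a) = (C1*sin(sqrt(2)*3^(1/4)*a/2) + C2*cos(sqrt(2)*3^(1/4)*a/2))*exp(-sqrt(2)*3^(1/4)*a/2) + (C3*sin(sqrt(2)*3^(1/4)*a/2) + C4*cos(sqrt(2)*3^(1/4)*a/2))*exp(sqrt(2)*3^(1/4)*a/2)


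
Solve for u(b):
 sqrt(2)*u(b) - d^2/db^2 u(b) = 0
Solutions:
 u(b) = C1*exp(-2^(1/4)*b) + C2*exp(2^(1/4)*b)


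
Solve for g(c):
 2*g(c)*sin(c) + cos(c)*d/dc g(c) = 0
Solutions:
 g(c) = C1*cos(c)^2


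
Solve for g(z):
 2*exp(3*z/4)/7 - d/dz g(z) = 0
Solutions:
 g(z) = C1 + 8*exp(3*z/4)/21


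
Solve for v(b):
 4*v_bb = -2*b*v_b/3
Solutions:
 v(b) = C1 + C2*erf(sqrt(3)*b/6)


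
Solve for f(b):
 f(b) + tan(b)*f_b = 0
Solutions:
 f(b) = C1/sin(b)


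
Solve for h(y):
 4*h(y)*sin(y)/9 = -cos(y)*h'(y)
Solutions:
 h(y) = C1*cos(y)^(4/9)


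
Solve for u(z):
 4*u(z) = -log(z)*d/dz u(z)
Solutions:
 u(z) = C1*exp(-4*li(z))


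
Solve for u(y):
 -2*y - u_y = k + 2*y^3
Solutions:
 u(y) = C1 - k*y - y^4/2 - y^2


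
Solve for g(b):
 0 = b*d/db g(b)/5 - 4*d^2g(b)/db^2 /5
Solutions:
 g(b) = C1 + C2*erfi(sqrt(2)*b/4)


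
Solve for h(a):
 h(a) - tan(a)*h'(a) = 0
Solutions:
 h(a) = C1*sin(a)


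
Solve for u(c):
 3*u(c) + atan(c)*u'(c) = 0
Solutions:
 u(c) = C1*exp(-3*Integral(1/atan(c), c))


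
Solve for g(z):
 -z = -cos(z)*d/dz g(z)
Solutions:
 g(z) = C1 + Integral(z/cos(z), z)


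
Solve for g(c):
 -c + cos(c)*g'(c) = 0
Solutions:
 g(c) = C1 + Integral(c/cos(c), c)


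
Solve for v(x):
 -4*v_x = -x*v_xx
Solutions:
 v(x) = C1 + C2*x^5


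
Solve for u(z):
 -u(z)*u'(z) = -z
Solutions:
 u(z) = -sqrt(C1 + z^2)
 u(z) = sqrt(C1 + z^2)


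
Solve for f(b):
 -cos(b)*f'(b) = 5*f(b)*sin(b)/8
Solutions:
 f(b) = C1*cos(b)^(5/8)


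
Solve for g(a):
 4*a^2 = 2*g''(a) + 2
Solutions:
 g(a) = C1 + C2*a + a^4/6 - a^2/2


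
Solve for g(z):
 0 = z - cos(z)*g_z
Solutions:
 g(z) = C1 + Integral(z/cos(z), z)


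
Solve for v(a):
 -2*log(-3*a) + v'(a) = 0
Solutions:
 v(a) = C1 + 2*a*log(-a) + 2*a*(-1 + log(3))


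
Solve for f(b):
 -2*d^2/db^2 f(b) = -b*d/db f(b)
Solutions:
 f(b) = C1 + C2*erfi(b/2)


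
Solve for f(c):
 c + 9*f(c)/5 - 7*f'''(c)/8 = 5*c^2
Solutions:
 f(c) = C3*exp(2*105^(2/3)*c/35) + 25*c^2/9 - 5*c/9 + (C1*sin(3*3^(1/6)*35^(2/3)*c/35) + C2*cos(3*3^(1/6)*35^(2/3)*c/35))*exp(-105^(2/3)*c/35)


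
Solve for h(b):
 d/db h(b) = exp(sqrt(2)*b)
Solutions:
 h(b) = C1 + sqrt(2)*exp(sqrt(2)*b)/2


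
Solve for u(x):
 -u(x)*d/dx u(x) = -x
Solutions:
 u(x) = -sqrt(C1 + x^2)
 u(x) = sqrt(C1 + x^2)


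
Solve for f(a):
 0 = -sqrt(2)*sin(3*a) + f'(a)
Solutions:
 f(a) = C1 - sqrt(2)*cos(3*a)/3


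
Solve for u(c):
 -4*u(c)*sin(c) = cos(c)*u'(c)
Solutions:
 u(c) = C1*cos(c)^4


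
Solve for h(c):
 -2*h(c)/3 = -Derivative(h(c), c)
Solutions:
 h(c) = C1*exp(2*c/3)


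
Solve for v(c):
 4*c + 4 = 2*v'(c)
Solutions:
 v(c) = C1 + c^2 + 2*c


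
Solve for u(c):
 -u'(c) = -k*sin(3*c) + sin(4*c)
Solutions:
 u(c) = C1 - k*cos(3*c)/3 + cos(4*c)/4


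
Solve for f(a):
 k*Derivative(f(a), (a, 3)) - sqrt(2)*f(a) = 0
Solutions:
 f(a) = C1*exp(2^(1/6)*a*(1/k)^(1/3)) + C2*exp(2^(1/6)*a*(-1 + sqrt(3)*I)*(1/k)^(1/3)/2) + C3*exp(-2^(1/6)*a*(1 + sqrt(3)*I)*(1/k)^(1/3)/2)


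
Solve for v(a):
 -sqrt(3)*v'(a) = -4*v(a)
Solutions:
 v(a) = C1*exp(4*sqrt(3)*a/3)


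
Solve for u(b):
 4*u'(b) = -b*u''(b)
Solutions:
 u(b) = C1 + C2/b^3


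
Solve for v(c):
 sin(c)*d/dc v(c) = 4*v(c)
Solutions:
 v(c) = C1*(cos(c)^2 - 2*cos(c) + 1)/(cos(c)^2 + 2*cos(c) + 1)


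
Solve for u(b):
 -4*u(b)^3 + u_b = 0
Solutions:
 u(b) = -sqrt(2)*sqrt(-1/(C1 + 4*b))/2
 u(b) = sqrt(2)*sqrt(-1/(C1 + 4*b))/2


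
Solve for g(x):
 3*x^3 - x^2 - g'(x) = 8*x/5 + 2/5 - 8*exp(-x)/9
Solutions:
 g(x) = C1 + 3*x^4/4 - x^3/3 - 4*x^2/5 - 2*x/5 - 8*exp(-x)/9


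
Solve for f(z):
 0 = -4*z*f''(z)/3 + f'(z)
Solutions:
 f(z) = C1 + C2*z^(7/4)


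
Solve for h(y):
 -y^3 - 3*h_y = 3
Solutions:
 h(y) = C1 - y^4/12 - y


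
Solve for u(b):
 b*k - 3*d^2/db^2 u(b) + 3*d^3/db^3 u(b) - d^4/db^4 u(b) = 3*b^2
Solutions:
 u(b) = C1 + C2*b - b^4/12 + b^3*(k - 6)/18 + b^2*(k - 4)/6 + (C3*sin(sqrt(3)*b/2) + C4*cos(sqrt(3)*b/2))*exp(3*b/2)


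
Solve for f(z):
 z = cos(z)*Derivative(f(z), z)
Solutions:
 f(z) = C1 + Integral(z/cos(z), z)


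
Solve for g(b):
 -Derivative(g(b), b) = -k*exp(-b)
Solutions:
 g(b) = C1 - k*exp(-b)


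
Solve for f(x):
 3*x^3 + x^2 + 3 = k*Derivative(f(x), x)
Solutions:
 f(x) = C1 + 3*x^4/(4*k) + x^3/(3*k) + 3*x/k


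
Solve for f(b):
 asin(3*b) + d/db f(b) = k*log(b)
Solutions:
 f(b) = C1 + b*k*(log(b) - 1) - b*asin(3*b) - sqrt(1 - 9*b^2)/3


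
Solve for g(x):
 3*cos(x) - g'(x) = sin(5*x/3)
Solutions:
 g(x) = C1 + 3*sin(x) + 3*cos(5*x/3)/5


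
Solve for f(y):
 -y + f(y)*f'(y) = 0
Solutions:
 f(y) = -sqrt(C1 + y^2)
 f(y) = sqrt(C1 + y^2)


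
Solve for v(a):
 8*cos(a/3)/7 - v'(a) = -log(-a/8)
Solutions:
 v(a) = C1 + a*log(-a) - 3*a*log(2) - a + 24*sin(a/3)/7


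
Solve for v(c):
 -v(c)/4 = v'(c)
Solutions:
 v(c) = C1*exp(-c/4)


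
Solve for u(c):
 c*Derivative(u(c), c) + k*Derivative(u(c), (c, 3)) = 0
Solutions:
 u(c) = C1 + Integral(C2*airyai(c*(-1/k)^(1/3)) + C3*airybi(c*(-1/k)^(1/3)), c)


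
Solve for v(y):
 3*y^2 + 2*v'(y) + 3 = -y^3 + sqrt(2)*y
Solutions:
 v(y) = C1 - y^4/8 - y^3/2 + sqrt(2)*y^2/4 - 3*y/2


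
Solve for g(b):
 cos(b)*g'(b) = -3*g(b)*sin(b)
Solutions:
 g(b) = C1*cos(b)^3


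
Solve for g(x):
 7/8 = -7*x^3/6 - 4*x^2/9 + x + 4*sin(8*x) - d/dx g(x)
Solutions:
 g(x) = C1 - 7*x^4/24 - 4*x^3/27 + x^2/2 - 7*x/8 - cos(8*x)/2


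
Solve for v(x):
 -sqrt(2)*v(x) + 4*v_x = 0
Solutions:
 v(x) = C1*exp(sqrt(2)*x/4)


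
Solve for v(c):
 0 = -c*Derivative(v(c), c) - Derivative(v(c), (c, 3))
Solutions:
 v(c) = C1 + Integral(C2*airyai(-c) + C3*airybi(-c), c)


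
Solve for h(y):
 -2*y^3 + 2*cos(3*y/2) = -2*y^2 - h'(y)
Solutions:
 h(y) = C1 + y^4/2 - 2*y^3/3 - 4*sin(3*y/2)/3


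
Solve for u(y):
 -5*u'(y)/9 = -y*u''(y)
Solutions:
 u(y) = C1 + C2*y^(14/9)


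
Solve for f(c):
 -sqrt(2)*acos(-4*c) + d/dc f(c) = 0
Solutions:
 f(c) = C1 + sqrt(2)*(c*acos(-4*c) + sqrt(1 - 16*c^2)/4)


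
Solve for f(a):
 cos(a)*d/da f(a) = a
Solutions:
 f(a) = C1 + Integral(a/cos(a), a)


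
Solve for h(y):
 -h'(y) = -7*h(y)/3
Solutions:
 h(y) = C1*exp(7*y/3)


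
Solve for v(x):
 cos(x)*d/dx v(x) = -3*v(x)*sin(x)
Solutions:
 v(x) = C1*cos(x)^3


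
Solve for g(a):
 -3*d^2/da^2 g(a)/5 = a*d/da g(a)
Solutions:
 g(a) = C1 + C2*erf(sqrt(30)*a/6)


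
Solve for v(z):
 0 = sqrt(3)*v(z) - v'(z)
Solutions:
 v(z) = C1*exp(sqrt(3)*z)


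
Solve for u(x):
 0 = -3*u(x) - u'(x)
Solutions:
 u(x) = C1*exp(-3*x)


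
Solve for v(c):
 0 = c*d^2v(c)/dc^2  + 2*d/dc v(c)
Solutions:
 v(c) = C1 + C2/c


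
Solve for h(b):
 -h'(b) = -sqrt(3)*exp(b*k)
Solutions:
 h(b) = C1 + sqrt(3)*exp(b*k)/k


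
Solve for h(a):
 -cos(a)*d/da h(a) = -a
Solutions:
 h(a) = C1 + Integral(a/cos(a), a)


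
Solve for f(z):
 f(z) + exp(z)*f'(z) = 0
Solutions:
 f(z) = C1*exp(exp(-z))


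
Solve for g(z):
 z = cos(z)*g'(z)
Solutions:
 g(z) = C1 + Integral(z/cos(z), z)


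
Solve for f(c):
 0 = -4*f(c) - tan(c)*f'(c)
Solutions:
 f(c) = C1/sin(c)^4


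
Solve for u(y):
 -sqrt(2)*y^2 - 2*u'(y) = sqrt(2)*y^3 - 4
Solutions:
 u(y) = C1 - sqrt(2)*y^4/8 - sqrt(2)*y^3/6 + 2*y
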